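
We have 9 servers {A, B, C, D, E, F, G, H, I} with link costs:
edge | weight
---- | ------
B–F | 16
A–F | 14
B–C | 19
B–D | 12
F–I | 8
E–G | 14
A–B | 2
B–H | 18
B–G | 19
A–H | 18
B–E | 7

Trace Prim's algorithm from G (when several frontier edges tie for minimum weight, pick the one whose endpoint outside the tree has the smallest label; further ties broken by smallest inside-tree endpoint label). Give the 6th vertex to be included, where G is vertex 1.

Prim's algorithm from G:
Step 1: frontier [E–G 14, B–G 19] → take E–G (14); add E.
Step 2: frontier [B–E 7, B–G 19] → take B–E (7); add B.
Step 3: frontier [A–B 2, B–D 12, B–F 16, B–H 18, B–C 19] → take A–B (2); add A.
Step 4: frontier [A–F 14, A–H 18, B–D 12, B–F 16, B–H 18, B–C 19] → take B–D (12); add D.
Step 5: frontier [A–F 14, A–H 18, B–F 16, B–H 18, B–C 19] → take A–F (14); add F.
Step 6: frontier [A–H 18, B–H 18, B–C 19, F–I 8] → take F–I (8); add I.
Step 7: frontier [A–H 18, B–H 18, B–C 19] → take A–H (18); add H.
Step 8: frontier [B–C 19] → take B–C (19); add C.
Vertex order: G, E, B, A, D, F, I, H, C. The 6th vertex is F.

F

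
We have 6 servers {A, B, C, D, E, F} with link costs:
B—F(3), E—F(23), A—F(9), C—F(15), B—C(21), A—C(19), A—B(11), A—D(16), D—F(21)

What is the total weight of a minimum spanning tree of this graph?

66

Prim, starting at C.
Step 1: frontier [C—F 15, A—C 19, B—C 21] → take C—F (15); add F.
Step 2: frontier [A—C 19, B—C 21, B—F 3, A—F 9, D—F 21, E—F 23] → take B—F (3); add B.
Step 3: frontier [A—B 11, A—C 19, A—F 9, D—F 21, E—F 23] → take A—F (9); add A.
Step 4: frontier [A—D 16, D—F 21, E—F 23] → take A—D (16); add D.
Step 5: frontier [E—F 23] → take E—F (23); add E.
MST edges: C—F, B—F, A—F, A—D, E—F; total weight 15+3+9+16+23 = 66.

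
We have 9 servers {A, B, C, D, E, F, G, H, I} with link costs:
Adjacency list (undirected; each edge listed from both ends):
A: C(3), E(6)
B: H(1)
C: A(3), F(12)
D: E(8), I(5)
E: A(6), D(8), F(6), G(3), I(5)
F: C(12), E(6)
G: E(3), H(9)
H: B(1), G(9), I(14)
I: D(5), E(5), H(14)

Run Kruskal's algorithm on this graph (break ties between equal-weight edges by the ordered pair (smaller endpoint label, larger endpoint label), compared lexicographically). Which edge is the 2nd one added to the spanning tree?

Kruskal's algorithm — process edges by increasing weight (ties by edge label):
B–H (1): add — endpoints in different components.
A–C (3): add — endpoints in different components.
E–G (3): add — endpoints in different components.
D–I (5): add — endpoints in different components.
E–I (5): add — endpoints in different components.
A–E (6): add — endpoints in different components.
E–F (6): add — endpoints in different components.
D–E (8): skip — D and E already connected.
G–H (9): add — endpoints in different components.
The 2nd edge added is A–C.

A-C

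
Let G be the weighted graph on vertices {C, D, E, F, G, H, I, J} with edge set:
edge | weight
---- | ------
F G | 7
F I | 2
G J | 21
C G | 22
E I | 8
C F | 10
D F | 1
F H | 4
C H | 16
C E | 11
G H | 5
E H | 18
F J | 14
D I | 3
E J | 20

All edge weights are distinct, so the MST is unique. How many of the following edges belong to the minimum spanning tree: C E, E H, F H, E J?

Sort edges by weight, then run Kruskal:
D F (1): add — endpoints in different components.
F I (2): add — endpoints in different components.
D I (3): skip — D and I already connected.
F H (4): add — endpoints in different components.
G H (5): add — endpoints in different components.
F G (7): skip — F and G already connected.
E I (8): add — endpoints in different components.
C F (10): add — endpoints in different components.
C E (11): skip — C and E already connected.
F J (14): add — endpoints in different components.
MST edge set: {D F, F I, F H, G H, E I, C F, F J}.
Of the listed edges, {F H} are in the MST → 1.

1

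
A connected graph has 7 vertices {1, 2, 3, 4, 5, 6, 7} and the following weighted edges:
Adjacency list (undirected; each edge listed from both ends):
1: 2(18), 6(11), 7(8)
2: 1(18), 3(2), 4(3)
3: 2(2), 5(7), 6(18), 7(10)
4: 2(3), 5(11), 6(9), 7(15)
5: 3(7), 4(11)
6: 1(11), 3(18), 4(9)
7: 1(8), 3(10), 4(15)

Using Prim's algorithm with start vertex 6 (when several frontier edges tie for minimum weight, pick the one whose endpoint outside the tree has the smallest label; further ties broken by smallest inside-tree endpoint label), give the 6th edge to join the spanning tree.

1-7

Prim, starting at 6.
Step 1: frontier [4—6 9, 1—6 11, 3—6 18] → take 4—6 (9); add 4.
Step 2: frontier [2—4 3, 4—5 11, 4—7 15, 1—6 11, 3—6 18] → take 2—4 (3); add 2.
Step 3: frontier [2—3 2, 1—2 18, 4—5 11, 4—7 15, 1—6 11, 3—6 18] → take 2—3 (2); add 3.
Step 4: frontier [1—2 18, 3—5 7, 3—7 10, 4—5 11, 4—7 15, 1—6 11] → take 3—5 (7); add 5.
Step 5: frontier [1—2 18, 3—7 10, 4—7 15, 1—6 11] → take 3—7 (10); add 7.
Step 6: frontier [1—2 18, 1—6 11, 1—7 8] → take 1—7 (8); add 1.
The 6th edge added is 1—7.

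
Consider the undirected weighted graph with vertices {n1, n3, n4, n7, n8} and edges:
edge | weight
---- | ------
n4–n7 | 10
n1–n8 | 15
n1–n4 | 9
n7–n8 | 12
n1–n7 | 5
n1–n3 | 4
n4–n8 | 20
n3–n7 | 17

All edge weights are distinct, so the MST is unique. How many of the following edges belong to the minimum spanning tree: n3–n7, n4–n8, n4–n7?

0

Kruskal's algorithm — process edges by increasing weight (ties by edge label):
n1–n3 (4): add. Components now {n1,n3} {n7} {n8} {n4}
n1–n7 (5): add. Components now {n1,n3,n7} {n8} {n4}
n1–n4 (9): add. Components now {n1,n3,n4,n7} {n8}
n4–n7 (10): skip — n7 and n4 already connected.
n7–n8 (12): add. Components now {n1,n3,n4,n7,n8}
MST edge set: {n1–n3, n1–n7, n1–n4, n7–n8}.
Of the listed edges, {} are in the MST → 0.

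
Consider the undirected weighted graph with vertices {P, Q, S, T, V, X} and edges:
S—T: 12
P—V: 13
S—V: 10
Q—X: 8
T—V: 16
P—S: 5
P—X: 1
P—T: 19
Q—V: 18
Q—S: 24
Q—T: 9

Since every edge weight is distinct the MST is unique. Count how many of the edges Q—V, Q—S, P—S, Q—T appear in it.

Kruskal's algorithm — process edges by increasing weight (ties by edge label):
P—X (1): add — endpoints in different components.
P—S (5): add — endpoints in different components.
Q—X (8): add — endpoints in different components.
Q—T (9): add — endpoints in different components.
S—V (10): add — endpoints in different components.
MST edge set: {P—X, P—S, Q—X, Q—T, S—V}.
Of the listed edges, {P—S, Q—T} are in the MST → 2.

2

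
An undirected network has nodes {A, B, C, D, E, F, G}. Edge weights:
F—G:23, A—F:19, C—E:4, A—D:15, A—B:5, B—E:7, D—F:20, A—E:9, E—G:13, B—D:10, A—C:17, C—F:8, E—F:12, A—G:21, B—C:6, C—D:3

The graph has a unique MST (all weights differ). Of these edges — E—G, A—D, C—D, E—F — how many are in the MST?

Kruskal's algorithm — process edges by increasing weight (ties by edge label):
C—D (3): add — endpoints in different components.
C—E (4): add — endpoints in different components.
A—B (5): add — endpoints in different components.
B—C (6): add — endpoints in different components.
B—E (7): skip — B and E already connected.
C—F (8): add — endpoints in different components.
A—E (9): skip — A and E already connected.
B—D (10): skip — B and D already connected.
E—F (12): skip — E and F already connected.
E—G (13): add — endpoints in different components.
MST edge set: {C—D, C—E, A—B, B—C, C—F, E—G}.
Of the listed edges, {E—G, C—D} are in the MST → 2.

2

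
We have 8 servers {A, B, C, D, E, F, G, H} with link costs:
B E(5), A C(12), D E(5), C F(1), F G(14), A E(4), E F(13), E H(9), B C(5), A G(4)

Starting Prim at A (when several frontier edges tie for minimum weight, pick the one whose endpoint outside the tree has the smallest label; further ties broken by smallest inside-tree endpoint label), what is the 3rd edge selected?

B-E

Grow the tree from A using Prim:
Step 1: frontier [A E 4, A G 4, A C 12] → take A E (4); add E.
Step 2: frontier [A G 4, A C 12, B E 5, D E 5, E H 9, E F 13] → take A G (4); add G.
Step 3: frontier [A C 12, B E 5, D E 5, E H 9, E F 13, F G 14] → take B E (5); add B.
Step 4: frontier [A C 12, B C 5, D E 5, E H 9, E F 13, F G 14] → take B C (5); add C.
Step 5: frontier [C F 1, D E 5, E H 9, E F 13, F G 14] → take C F (1); add F.
Step 6: frontier [D E 5, E H 9] → take D E (5); add D.
Step 7: frontier [E H 9] → take E H (9); add H.
The 3rd edge added is B E.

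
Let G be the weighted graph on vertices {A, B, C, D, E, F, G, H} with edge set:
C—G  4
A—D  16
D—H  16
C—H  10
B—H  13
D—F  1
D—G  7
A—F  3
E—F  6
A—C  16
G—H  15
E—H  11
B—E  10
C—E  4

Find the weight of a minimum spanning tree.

38

Grow the tree from C using Prim:
Step 1: frontier [C—E 4, C—G 4, C—H 10, A—C 16] → take C—E (4); add E.
Step 2: frontier [C—G 4, C—H 10, A—C 16, E—F 6, B—E 10, E—H 11] → take C—G (4); add G.
Step 3: frontier [C—H 10, A—C 16, E—F 6, B—E 10, E—H 11, D—G 7, G—H 15] → take E—F (6); add F.
Step 4: frontier [C—H 10, A—C 16, B—E 10, E—H 11, D—F 1, A—F 3, D—G 7, G—H 15] → take D—F (1); add D.
Step 5: frontier [C—H 10, A—C 16, A—D 16, D—H 16, B—E 10, E—H 11, A—F 3, G—H 15] → take A—F (3); add A.
Step 6: frontier [C—H 10, D—H 16, B—E 10, E—H 11, G—H 15] → take B—E (10); add B.
Step 7: frontier [B—H 13, C—H 10, D—H 16, E—H 11, G—H 15] → take C—H (10); add H.
MST edges: C—E, C—G, E—F, D—F, A—F, B—E, C—H; total weight 4+4+6+1+3+10+10 = 38.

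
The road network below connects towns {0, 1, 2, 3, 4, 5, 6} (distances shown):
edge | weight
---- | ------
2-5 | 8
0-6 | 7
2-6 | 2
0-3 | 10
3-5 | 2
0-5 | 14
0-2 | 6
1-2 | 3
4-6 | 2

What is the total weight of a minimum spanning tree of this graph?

Kruskal: consider edges lightest-first.
2-6 (2): add — endpoints in different components.
3-5 (2): add — endpoints in different components.
4-6 (2): add — endpoints in different components.
1-2 (3): add — endpoints in different components.
0-2 (6): add — endpoints in different components.
0-6 (7): skip — 0 and 6 already connected.
2-5 (8): add — endpoints in different components.
MST edges: 2-6, 3-5, 4-6, 1-2, 0-2, 2-5; total weight 2+2+2+3+6+8 = 23.

23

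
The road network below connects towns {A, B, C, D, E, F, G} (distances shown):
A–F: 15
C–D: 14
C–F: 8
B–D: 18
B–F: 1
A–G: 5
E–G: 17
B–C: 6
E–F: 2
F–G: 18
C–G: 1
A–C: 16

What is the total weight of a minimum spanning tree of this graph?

29

Kruskal: consider edges lightest-first.
B–F (1): add — endpoints in different components.
C–G (1): add — endpoints in different components.
E–F (2): add — endpoints in different components.
A–G (5): add — endpoints in different components.
B–C (6): add — endpoints in different components.
C–F (8): skip — C and F already connected.
C–D (14): add — endpoints in different components.
MST edges: B–F, C–G, E–F, A–G, B–C, C–D; total weight 1+1+2+5+6+14 = 29.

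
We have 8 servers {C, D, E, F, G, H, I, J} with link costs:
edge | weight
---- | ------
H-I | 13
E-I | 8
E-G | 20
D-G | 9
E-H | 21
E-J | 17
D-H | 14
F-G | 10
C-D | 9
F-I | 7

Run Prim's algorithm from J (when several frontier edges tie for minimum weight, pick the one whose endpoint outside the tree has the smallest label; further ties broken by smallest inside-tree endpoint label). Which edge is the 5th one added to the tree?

D-G

Grow the tree from J using Prim:
Step 1: cheapest edge leaving the tree is E-J (17); add E.
Step 2: cheapest edge leaving the tree is E-I (8); add I.
Step 3: cheapest edge leaving the tree is F-I (7); add F.
Step 4: cheapest edge leaving the tree is F-G (10); add G.
Step 5: cheapest edge leaving the tree is D-G (9); add D.
Step 6: cheapest edge leaving the tree is C-D (9); add C.
Step 7: cheapest edge leaving the tree is H-I (13); add H.
The 5th edge added is D-G.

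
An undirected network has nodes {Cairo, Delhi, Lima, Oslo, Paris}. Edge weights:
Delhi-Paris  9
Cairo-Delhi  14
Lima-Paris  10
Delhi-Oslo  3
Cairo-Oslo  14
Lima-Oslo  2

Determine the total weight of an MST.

28

Kruskal's algorithm — process edges by increasing weight (ties by edge label):
Lima-Oslo (2): add — endpoints in different components.
Delhi-Oslo (3): add — endpoints in different components.
Delhi-Paris (9): add — endpoints in different components.
Lima-Paris (10): skip — Paris and Lima already connected.
Cairo-Delhi (14): add — endpoints in different components.
MST edges: Lima-Oslo, Delhi-Oslo, Delhi-Paris, Cairo-Delhi; total weight 2+3+9+14 = 28.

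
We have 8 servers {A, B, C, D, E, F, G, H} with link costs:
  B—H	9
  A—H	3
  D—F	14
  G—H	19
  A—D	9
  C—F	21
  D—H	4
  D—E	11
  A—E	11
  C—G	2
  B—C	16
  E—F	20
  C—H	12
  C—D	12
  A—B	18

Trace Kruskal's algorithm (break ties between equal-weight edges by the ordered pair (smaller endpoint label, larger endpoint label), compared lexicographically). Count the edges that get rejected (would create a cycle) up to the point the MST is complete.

Kruskal's algorithm — process edges by increasing weight (ties by edge label):
C—G (2): add — endpoints in different components.
A—H (3): add — endpoints in different components.
D—H (4): add — endpoints in different components.
A—D (9): skip — A and D already connected.
B—H (9): add — endpoints in different components.
A—E (11): add — endpoints in different components.
D—E (11): skip — D and E already connected.
C—D (12): add — endpoints in different components.
C—H (12): skip — C and H already connected.
D—F (14): add — endpoints in different components.
Edges rejected before the tree was complete: 3.

3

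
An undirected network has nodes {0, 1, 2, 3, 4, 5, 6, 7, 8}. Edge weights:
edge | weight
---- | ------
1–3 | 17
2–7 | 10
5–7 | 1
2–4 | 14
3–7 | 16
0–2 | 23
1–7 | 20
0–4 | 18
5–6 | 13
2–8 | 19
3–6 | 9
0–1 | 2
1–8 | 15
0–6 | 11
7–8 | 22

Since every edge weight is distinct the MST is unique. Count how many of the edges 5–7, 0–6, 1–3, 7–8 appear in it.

2

Sort edges by weight, then run Kruskal:
5–7 (1): add — endpoints in different components.
0–1 (2): add — endpoints in different components.
3–6 (9): add — endpoints in different components.
2–7 (10): add — endpoints in different components.
0–6 (11): add — endpoints in different components.
5–6 (13): add — endpoints in different components.
2–4 (14): add — endpoints in different components.
1–8 (15): add — endpoints in different components.
MST edge set: {5–7, 0–1, 3–6, 2–7, 0–6, 5–6, 2–4, 1–8}.
Of the listed edges, {5–7, 0–6} are in the MST → 2.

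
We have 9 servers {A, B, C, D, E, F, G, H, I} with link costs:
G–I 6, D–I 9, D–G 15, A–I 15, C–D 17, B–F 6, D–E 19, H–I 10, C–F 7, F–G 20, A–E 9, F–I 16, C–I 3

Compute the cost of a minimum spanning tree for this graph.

Kruskal: consider edges lightest-first.
C–I (3): add — endpoints in different components.
B–F (6): add — endpoints in different components.
G–I (6): add — endpoints in different components.
C–F (7): add — endpoints in different components.
A–E (9): add — endpoints in different components.
D–I (9): add — endpoints in different components.
H–I (10): add — endpoints in different components.
A–I (15): add — endpoints in different components.
MST edges: C–I, B–F, G–I, C–F, A–E, D–I, H–I, A–I; total weight 3+6+6+7+9+9+10+15 = 65.

65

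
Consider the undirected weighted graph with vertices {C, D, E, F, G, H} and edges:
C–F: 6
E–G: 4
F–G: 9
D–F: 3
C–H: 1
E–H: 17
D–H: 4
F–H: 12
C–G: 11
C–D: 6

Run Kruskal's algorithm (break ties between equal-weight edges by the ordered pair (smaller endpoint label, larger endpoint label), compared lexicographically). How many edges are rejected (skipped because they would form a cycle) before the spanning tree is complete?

Kruskal: consider edges lightest-first.
C–H (1): add. Components now {C,H} {D} {E} {F} {G}
D–F (3): add. Components now {C,H} {D,F} {E} {G}
D–H (4): add. Components now {C,D,F,H} {E} {G}
E–G (4): add. Components now {C,D,F,H} {E,G}
C–D (6): skip — C and D already connected.
C–F (6): skip — C and F already connected.
F–G (9): add. Components now {C,D,E,F,G,H}
Edges rejected before the tree was complete: 2.

2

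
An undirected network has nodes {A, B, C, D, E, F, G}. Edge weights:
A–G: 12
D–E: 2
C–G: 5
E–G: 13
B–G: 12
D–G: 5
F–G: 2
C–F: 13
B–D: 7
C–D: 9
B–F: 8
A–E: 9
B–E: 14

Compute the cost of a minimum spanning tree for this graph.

Kruskal: consider edges lightest-first.
D–E (2): add. Components now {A} {B} {C} {D,E} {F} {G}
F–G (2): add. Components now {A} {B} {C} {D,E} {F,G}
C–G (5): add. Components now {A} {B} {C,F,G} {D,E}
D–G (5): add. Components now {A} {B} {C,D,E,F,G}
B–D (7): add. Components now {A} {B,C,D,E,F,G}
B–F (8): skip — B and F already connected.
A–E (9): add. Components now {A,B,C,D,E,F,G}
MST edges: D–E, F–G, C–G, D–G, B–D, A–E; total weight 2+2+5+5+7+9 = 30.

30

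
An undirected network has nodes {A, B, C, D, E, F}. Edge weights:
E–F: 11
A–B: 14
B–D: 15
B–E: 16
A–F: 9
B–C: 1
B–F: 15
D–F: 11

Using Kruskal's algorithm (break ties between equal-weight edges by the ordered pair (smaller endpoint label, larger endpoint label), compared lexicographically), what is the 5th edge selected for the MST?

A-B

Sort edges by weight, then run Kruskal:
B–C (1): add. Components now {A} {B,C} {D} {E} {F}
A–F (9): add. Components now {A,F} {B,C} {D} {E}
D–F (11): add. Components now {A,D,F} {B,C} {E}
E–F (11): add. Components now {A,D,E,F} {B,C}
A–B (14): add. Components now {A,B,C,D,E,F}
The 5th edge added is A–B.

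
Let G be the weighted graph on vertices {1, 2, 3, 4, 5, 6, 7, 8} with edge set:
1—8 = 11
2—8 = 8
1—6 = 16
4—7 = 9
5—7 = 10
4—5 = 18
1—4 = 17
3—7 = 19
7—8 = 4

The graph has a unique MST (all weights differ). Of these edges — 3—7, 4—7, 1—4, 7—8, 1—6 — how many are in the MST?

Sort edges by weight, then run Kruskal:
7—8 (4): add — endpoints in different components.
2—8 (8): add — endpoints in different components.
4—7 (9): add — endpoints in different components.
5—7 (10): add — endpoints in different components.
1—8 (11): add — endpoints in different components.
1—6 (16): add — endpoints in different components.
1—4 (17): skip — 1 and 4 already connected.
4—5 (18): skip — 4 and 5 already connected.
3—7 (19): add — endpoints in different components.
MST edge set: {7—8, 2—8, 4—7, 5—7, 1—8, 1—6, 3—7}.
Of the listed edges, {3—7, 4—7, 7—8, 1—6} are in the MST → 4.

4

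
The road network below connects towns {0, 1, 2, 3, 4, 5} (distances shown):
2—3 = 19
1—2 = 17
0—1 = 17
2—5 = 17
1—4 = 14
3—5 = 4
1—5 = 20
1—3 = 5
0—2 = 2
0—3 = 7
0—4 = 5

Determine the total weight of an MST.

Prim's algorithm from 5:
Step 1: frontier [3—5 4, 2—5 17, 1—5 20] → take 3—5 (4); add 3.
Step 2: frontier [1—3 5, 0—3 7, 2—3 19, 2—5 17, 1—5 20] → take 1—3 (5); add 1.
Step 3: frontier [1—4 14, 0—1 17, 1—2 17, 0—3 7, 2—3 19, 2—5 17] → take 0—3 (7); add 0.
Step 4: frontier [0—2 2, 0—4 5, 1—4 14, 1—2 17, 2—3 19, 2—5 17] → take 0—2 (2); add 2.
Step 5: frontier [0—4 5, 1—4 14] → take 0—4 (5); add 4.
MST edges: 3—5, 1—3, 0—3, 0—2, 0—4; total weight 4+5+7+2+5 = 23.

23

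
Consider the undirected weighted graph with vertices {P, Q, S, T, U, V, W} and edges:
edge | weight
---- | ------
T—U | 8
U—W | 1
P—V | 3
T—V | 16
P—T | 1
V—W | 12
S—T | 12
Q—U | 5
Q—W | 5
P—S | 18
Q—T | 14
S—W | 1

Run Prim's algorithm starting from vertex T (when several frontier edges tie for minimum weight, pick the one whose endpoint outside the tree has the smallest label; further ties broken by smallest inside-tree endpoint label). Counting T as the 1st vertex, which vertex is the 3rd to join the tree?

Prim's algorithm from T:
Step 1: cheapest edge leaving the tree is P—T (1); add P.
Step 2: cheapest edge leaving the tree is P—V (3); add V.
Step 3: cheapest edge leaving the tree is T—U (8); add U.
Step 4: cheapest edge leaving the tree is U—W (1); add W.
Step 5: cheapest edge leaving the tree is S—W (1); add S.
Step 6: cheapest edge leaving the tree is Q—U (5); add Q.
Vertex order: T, P, V, U, W, S, Q. The 3rd vertex is V.

V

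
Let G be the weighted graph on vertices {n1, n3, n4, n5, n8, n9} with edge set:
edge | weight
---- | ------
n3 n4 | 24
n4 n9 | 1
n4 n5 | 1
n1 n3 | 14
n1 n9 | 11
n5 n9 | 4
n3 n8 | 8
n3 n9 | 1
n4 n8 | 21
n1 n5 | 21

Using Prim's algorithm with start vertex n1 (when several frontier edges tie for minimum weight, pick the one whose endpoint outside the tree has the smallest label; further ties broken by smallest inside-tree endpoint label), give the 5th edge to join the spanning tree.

Prim's algorithm from n1:
Step 1: cheapest edge leaving the tree is n1 n9 (11); add n9.
Step 2: cheapest edge leaving the tree is n3 n9 (1); add n3.
Step 3: cheapest edge leaving the tree is n4 n9 (1); add n4.
Step 4: cheapest edge leaving the tree is n4 n5 (1); add n5.
Step 5: cheapest edge leaving the tree is n3 n8 (8); add n8.
The 5th edge added is n3 n8.

n3-n8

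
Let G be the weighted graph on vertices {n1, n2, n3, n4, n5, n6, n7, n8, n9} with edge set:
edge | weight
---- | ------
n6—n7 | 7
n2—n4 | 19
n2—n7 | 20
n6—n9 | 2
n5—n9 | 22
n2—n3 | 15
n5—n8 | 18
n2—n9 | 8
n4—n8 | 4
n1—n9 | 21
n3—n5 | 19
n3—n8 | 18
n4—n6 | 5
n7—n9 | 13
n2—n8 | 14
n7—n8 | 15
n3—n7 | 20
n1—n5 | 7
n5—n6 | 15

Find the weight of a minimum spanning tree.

Kruskal: consider edges lightest-first.
n6—n9 (2): add — endpoints in different components.
n4—n8 (4): add — endpoints in different components.
n4—n6 (5): add — endpoints in different components.
n1—n5 (7): add — endpoints in different components.
n6—n7 (7): add — endpoints in different components.
n2—n9 (8): add — endpoints in different components.
n7—n9 (13): skip — n9 and n7 already connected.
n2—n8 (14): skip — n8 and n2 already connected.
n2—n3 (15): add — endpoints in different components.
n5—n6 (15): add — endpoints in different components.
MST edges: n6—n9, n4—n8, n4—n6, n1—n5, n6—n7, n2—n9, n2—n3, n5—n6; total weight 2+4+5+7+7+8+15+15 = 63.

63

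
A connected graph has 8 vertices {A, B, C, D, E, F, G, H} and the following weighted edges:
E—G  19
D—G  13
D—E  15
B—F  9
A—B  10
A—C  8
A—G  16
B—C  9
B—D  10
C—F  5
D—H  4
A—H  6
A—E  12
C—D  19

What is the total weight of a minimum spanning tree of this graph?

57

Sort edges by weight, then run Kruskal:
D—H (4): add — endpoints in different components.
C—F (5): add — endpoints in different components.
A—H (6): add — endpoints in different components.
A—C (8): add — endpoints in different components.
B—C (9): add — endpoints in different components.
B—F (9): skip — B and F already connected.
A—B (10): skip — A and B already connected.
B—D (10): skip — B and D already connected.
A—E (12): add — endpoints in different components.
D—G (13): add — endpoints in different components.
MST edges: D—H, C—F, A—H, A—C, B—C, A—E, D—G; total weight 4+5+6+8+9+12+13 = 57.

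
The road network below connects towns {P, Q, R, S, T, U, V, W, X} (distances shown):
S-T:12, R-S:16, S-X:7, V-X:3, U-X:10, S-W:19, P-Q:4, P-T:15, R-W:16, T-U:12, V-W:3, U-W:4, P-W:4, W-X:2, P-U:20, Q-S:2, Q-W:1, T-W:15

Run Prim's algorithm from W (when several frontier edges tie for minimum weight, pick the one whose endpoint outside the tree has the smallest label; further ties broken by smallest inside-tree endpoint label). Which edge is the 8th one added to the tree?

Prim, starting at W.
Step 1: cheapest edge leaving the tree is Q-W (1); add Q.
Step 2: cheapest edge leaving the tree is Q-S (2); add S.
Step 3: cheapest edge leaving the tree is W-X (2); add X.
Step 4: cheapest edge leaving the tree is V-W (3); add V.
Step 5: cheapest edge leaving the tree is P-Q (4); add P.
Step 6: cheapest edge leaving the tree is U-W (4); add U.
Step 7: cheapest edge leaving the tree is S-T (12); add T.
Step 8: cheapest edge leaving the tree is R-S (16); add R.
The 8th edge added is R-S.

R-S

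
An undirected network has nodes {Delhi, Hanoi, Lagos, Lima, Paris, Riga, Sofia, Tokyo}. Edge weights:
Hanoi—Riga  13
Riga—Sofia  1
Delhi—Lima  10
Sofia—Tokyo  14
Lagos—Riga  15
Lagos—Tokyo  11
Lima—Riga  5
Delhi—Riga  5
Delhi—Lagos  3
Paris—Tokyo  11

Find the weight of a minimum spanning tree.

49

Kruskal's algorithm — process edges by increasing weight (ties by edge label):
Riga—Sofia (1): add — endpoints in different components.
Delhi—Lagos (3): add — endpoints in different components.
Delhi—Riga (5): add — endpoints in different components.
Lima—Riga (5): add — endpoints in different components.
Delhi—Lima (10): skip — Lima and Delhi already connected.
Lagos—Tokyo (11): add — endpoints in different components.
Paris—Tokyo (11): add — endpoints in different components.
Hanoi—Riga (13): add — endpoints in different components.
MST edges: Riga—Sofia, Delhi—Lagos, Delhi—Riga, Lima—Riga, Lagos—Tokyo, Paris—Tokyo, Hanoi—Riga; total weight 1+3+5+5+11+11+13 = 49.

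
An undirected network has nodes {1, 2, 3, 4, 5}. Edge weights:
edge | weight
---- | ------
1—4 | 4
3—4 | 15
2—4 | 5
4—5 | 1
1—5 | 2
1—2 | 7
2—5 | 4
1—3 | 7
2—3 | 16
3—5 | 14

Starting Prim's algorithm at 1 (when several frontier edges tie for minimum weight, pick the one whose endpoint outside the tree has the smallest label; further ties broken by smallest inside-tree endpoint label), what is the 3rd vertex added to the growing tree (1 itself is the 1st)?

4

Prim's algorithm from 1:
Step 1: frontier [1—5 2, 1—4 4, 1—2 7, 1—3 7] → take 1—5 (2); add 5.
Step 2: frontier [1—4 4, 1—2 7, 1—3 7, 4—5 1, 2—5 4, 3—5 14] → take 4—5 (1); add 4.
Step 3: frontier [1—2 7, 1—3 7, 2—4 5, 3—4 15, 2—5 4, 3—5 14] → take 2—5 (4); add 2.
Step 4: frontier [1—3 7, 2—3 16, 3—4 15, 3—5 14] → take 1—3 (7); add 3.
Vertex order: 1, 5, 4, 2, 3. The 3rd vertex is 4.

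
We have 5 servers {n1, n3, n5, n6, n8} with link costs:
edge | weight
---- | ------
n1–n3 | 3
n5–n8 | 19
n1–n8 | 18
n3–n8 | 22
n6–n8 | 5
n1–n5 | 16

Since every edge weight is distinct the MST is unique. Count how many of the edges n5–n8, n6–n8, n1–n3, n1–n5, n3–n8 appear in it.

3

Kruskal's algorithm — process edges by increasing weight (ties by edge label):
n1–n3 (3): add. Components now {n1,n3} {n6} {n8} {n5}
n6–n8 (5): add. Components now {n1,n3} {n6,n8} {n5}
n1–n5 (16): add. Components now {n1,n3,n5} {n6,n8}
n1–n8 (18): add. Components now {n1,n3,n5,n6,n8}
MST edge set: {n1–n3, n6–n8, n1–n5, n1–n8}.
Of the listed edges, {n6–n8, n1–n3, n1–n5} are in the MST → 3.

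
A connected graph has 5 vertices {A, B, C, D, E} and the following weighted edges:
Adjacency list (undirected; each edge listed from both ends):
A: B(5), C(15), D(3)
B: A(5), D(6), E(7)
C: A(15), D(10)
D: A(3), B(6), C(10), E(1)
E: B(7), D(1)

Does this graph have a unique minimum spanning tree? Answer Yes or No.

Yes

Kruskal: consider edges lightest-first.
D-E (1): add. Components now {A} {B} {C} {D,E}
A-D (3): add. Components now {A,D,E} {B} {C}
A-B (5): add. Components now {A,B,D,E} {C}
B-D (6): skip — B and D already connected.
B-E (7): skip — B and E already connected.
C-D (10): add. Components now {A,B,C,D,E}
Every non-tree edge has weight strictly greater than the heaviest edge on the tree path between its endpoints, so the MST is unique.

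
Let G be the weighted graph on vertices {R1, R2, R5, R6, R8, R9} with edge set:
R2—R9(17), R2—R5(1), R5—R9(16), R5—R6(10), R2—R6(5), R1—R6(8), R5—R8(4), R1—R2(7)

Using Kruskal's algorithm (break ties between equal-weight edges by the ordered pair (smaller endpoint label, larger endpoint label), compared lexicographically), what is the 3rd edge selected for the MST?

Kruskal: consider edges lightest-first.
R2—R5 (1): add — endpoints in different components.
R5—R8 (4): add — endpoints in different components.
R2—R6 (5): add — endpoints in different components.
R1—R2 (7): add — endpoints in different components.
R1—R6 (8): skip — R6 and R1 already connected.
R5—R6 (10): skip — R6 and R5 already connected.
R5—R9 (16): add — endpoints in different components.
The 3rd edge added is R2—R6.

R2-R6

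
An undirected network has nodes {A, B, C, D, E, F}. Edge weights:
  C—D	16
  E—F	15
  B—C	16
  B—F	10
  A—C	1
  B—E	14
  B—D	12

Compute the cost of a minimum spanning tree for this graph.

53

Kruskal's algorithm — process edges by increasing weight (ties by edge label):
A—C (1): add — endpoints in different components.
B—F (10): add — endpoints in different components.
B—D (12): add — endpoints in different components.
B—E (14): add — endpoints in different components.
E—F (15): skip — E and F already connected.
B—C (16): add — endpoints in different components.
MST edges: A—C, B—F, B—D, B—E, B—C; total weight 1+10+12+14+16 = 53.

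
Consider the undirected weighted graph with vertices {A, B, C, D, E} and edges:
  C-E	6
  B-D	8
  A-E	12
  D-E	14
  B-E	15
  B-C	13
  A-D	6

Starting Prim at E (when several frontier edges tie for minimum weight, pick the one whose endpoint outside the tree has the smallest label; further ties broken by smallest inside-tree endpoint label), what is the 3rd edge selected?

Prim's algorithm from E:
Step 1: cheapest edge leaving the tree is C-E (6); add C.
Step 2: cheapest edge leaving the tree is A-E (12); add A.
Step 3: cheapest edge leaving the tree is A-D (6); add D.
Step 4: cheapest edge leaving the tree is B-D (8); add B.
The 3rd edge added is A-D.

A-D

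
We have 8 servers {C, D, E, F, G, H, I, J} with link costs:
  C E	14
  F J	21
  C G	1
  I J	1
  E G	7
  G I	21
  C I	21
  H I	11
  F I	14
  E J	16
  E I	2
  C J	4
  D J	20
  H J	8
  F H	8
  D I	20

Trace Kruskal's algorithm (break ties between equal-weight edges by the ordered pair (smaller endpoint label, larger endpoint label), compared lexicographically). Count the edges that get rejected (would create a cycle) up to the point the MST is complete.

5

Sort edges by weight, then run Kruskal:
C G (1): add — endpoints in different components.
I J (1): add — endpoints in different components.
E I (2): add — endpoints in different components.
C J (4): add — endpoints in different components.
E G (7): skip — E and G already connected.
F H (8): add — endpoints in different components.
H J (8): add — endpoints in different components.
H I (11): skip — H and I already connected.
C E (14): skip — C and E already connected.
F I (14): skip — F and I already connected.
E J (16): skip — E and J already connected.
D I (20): add — endpoints in different components.
Edges rejected before the tree was complete: 5.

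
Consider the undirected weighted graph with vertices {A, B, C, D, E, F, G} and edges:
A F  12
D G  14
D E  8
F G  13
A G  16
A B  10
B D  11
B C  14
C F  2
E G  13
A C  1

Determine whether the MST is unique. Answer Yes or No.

No

Kruskal's algorithm — process edges by increasing weight (ties by edge label):
A C (1): add — endpoints in different components.
C F (2): add — endpoints in different components.
D E (8): add — endpoints in different components.
A B (10): add — endpoints in different components.
B D (11): add — endpoints in different components.
A F (12): skip — A and F already connected.
E G (13): add — endpoints in different components.
Non-tree edge F G has weight 13, equal to the heaviest edge on its tree cycle — swapping gives another MST of the same weight. Not unique.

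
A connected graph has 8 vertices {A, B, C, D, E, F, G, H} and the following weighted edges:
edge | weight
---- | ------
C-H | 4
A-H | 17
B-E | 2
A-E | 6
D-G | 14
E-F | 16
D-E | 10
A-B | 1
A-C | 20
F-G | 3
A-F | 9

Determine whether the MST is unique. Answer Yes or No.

Kruskal: consider edges lightest-first.
A-B (1): add — endpoints in different components.
B-E (2): add — endpoints in different components.
F-G (3): add — endpoints in different components.
C-H (4): add — endpoints in different components.
A-E (6): skip — A and E already connected.
A-F (9): add — endpoints in different components.
D-E (10): add — endpoints in different components.
D-G (14): skip — D and G already connected.
E-F (16): skip — E and F already connected.
A-H (17): add — endpoints in different components.
Every non-tree edge has weight strictly greater than the heaviest edge on the tree path between its endpoints, so the MST is unique.

Yes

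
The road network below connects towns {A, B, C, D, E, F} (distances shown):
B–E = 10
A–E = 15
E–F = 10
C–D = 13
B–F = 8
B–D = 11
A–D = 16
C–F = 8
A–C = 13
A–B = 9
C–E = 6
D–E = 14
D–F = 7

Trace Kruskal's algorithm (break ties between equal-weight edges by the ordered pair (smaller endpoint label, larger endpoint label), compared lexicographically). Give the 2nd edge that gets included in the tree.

D-F

Sort edges by weight, then run Kruskal:
C–E (6): add. Components now {A} {B} {C,E} {D} {F}
D–F (7): add. Components now {A} {B} {C,E} {D,F}
B–F (8): add. Components now {A} {B,D,F} {C,E}
C–F (8): add. Components now {A} {B,C,D,E,F}
A–B (9): add. Components now {A,B,C,D,E,F}
The 2nd edge added is D–F.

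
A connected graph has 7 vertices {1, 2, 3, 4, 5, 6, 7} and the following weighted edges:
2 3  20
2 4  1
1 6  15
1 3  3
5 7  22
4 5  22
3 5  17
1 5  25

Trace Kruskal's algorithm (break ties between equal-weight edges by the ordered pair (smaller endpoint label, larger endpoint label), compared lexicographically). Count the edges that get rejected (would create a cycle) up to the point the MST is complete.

Kruskal's algorithm — process edges by increasing weight (ties by edge label):
2 4 (1): add. Components now {1} {2,4} {3} {5} {6} {7}
1 3 (3): add. Components now {1,3} {2,4} {5} {6} {7}
1 6 (15): add. Components now {1,3,6} {2,4} {5} {7}
3 5 (17): add. Components now {1,3,5,6} {2,4} {7}
2 3 (20): add. Components now {1,2,3,4,5,6} {7}
4 5 (22): skip — 4 and 5 already connected.
5 7 (22): add. Components now {1,2,3,4,5,6,7}
Edges rejected before the tree was complete: 1.

1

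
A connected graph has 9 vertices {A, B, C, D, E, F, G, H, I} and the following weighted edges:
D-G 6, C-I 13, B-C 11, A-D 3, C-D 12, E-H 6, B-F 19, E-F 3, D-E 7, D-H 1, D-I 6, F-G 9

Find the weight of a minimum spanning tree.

48

Prim, starting at C.
Step 1: cheapest edge leaving the tree is B-C (11); add B.
Step 2: cheapest edge leaving the tree is C-D (12); add D.
Step 3: cheapest edge leaving the tree is D-H (1); add H.
Step 4: cheapest edge leaving the tree is A-D (3); add A.
Step 5: cheapest edge leaving the tree is E-H (6); add E.
Step 6: cheapest edge leaving the tree is E-F (3); add F.
Step 7: cheapest edge leaving the tree is D-G (6); add G.
Step 8: cheapest edge leaving the tree is D-I (6); add I.
MST edges: B-C, C-D, D-H, A-D, E-H, E-F, D-G, D-I; total weight 11+12+1+3+6+3+6+6 = 48.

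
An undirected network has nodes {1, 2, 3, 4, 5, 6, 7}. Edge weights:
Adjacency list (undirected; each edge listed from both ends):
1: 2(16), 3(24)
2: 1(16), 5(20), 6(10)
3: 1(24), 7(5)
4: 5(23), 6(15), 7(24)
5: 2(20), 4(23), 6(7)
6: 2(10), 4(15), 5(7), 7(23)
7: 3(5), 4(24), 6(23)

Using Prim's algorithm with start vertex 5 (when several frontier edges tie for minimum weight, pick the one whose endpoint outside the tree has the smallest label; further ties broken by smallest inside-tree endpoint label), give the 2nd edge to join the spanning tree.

2-6

Prim's algorithm from 5:
Step 1: cheapest edge leaving the tree is 5—6 (7); add 6.
Step 2: cheapest edge leaving the tree is 2—6 (10); add 2.
Step 3: cheapest edge leaving the tree is 4—6 (15); add 4.
Step 4: cheapest edge leaving the tree is 1—2 (16); add 1.
Step 5: cheapest edge leaving the tree is 6—7 (23); add 7.
Step 6: cheapest edge leaving the tree is 3—7 (5); add 3.
The 2nd edge added is 2—6.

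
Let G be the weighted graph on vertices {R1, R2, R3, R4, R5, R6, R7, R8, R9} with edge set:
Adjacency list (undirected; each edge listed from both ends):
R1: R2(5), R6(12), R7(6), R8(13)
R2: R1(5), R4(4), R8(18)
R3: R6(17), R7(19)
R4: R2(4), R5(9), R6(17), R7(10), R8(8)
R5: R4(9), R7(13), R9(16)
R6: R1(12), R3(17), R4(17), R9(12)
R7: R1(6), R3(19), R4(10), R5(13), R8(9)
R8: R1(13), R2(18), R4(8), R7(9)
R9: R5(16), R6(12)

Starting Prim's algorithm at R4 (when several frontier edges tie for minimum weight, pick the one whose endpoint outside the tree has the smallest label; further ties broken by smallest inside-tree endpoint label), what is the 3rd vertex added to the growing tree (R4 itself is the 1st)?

Prim's algorithm from R4:
Step 1: cheapest edge leaving the tree is R2—R4 (4); add R2.
Step 2: cheapest edge leaving the tree is R1—R2 (5); add R1.
Step 3: cheapest edge leaving the tree is R1—R7 (6); add R7.
Step 4: cheapest edge leaving the tree is R4—R8 (8); add R8.
Step 5: cheapest edge leaving the tree is R4—R5 (9); add R5.
Step 6: cheapest edge leaving the tree is R1—R6 (12); add R6.
Step 7: cheapest edge leaving the tree is R6—R9 (12); add R9.
Step 8: cheapest edge leaving the tree is R3—R6 (17); add R3.
Vertex order: R4, R2, R1, R7, R8, R5, R6, R9, R3. The 3rd vertex is R1.

R1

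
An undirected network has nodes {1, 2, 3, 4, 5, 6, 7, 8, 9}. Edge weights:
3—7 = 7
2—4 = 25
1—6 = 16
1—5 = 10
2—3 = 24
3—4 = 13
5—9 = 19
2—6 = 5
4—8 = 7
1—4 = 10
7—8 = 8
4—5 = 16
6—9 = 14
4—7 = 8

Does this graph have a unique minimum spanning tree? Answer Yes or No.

No

Kruskal: consider edges lightest-first.
2—6 (5): add — endpoints in different components.
3—7 (7): add — endpoints in different components.
4—8 (7): add — endpoints in different components.
4—7 (8): add — endpoints in different components.
7—8 (8): skip — 7 and 8 already connected.
1—4 (10): add — endpoints in different components.
1—5 (10): add — endpoints in different components.
3—4 (13): skip — 3 and 4 already connected.
6—9 (14): add — endpoints in different components.
1—6 (16): add — endpoints in different components.
Non-tree edge 7—8 has weight 8, equal to the heaviest edge on its tree cycle — swapping gives another MST of the same weight. Not unique.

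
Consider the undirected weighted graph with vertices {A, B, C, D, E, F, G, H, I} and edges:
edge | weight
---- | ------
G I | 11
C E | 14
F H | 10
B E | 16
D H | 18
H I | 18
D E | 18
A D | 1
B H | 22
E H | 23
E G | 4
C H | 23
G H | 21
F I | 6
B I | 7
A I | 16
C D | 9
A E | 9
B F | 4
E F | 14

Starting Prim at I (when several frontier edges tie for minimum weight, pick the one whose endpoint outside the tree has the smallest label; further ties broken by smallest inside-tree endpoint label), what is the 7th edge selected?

Prim's algorithm from I:
Step 1: cheapest edge leaving the tree is F I (6); add F.
Step 2: cheapest edge leaving the tree is B F (4); add B.
Step 3: cheapest edge leaving the tree is F H (10); add H.
Step 4: cheapest edge leaving the tree is G I (11); add G.
Step 5: cheapest edge leaving the tree is E G (4); add E.
Step 6: cheapest edge leaving the tree is A E (9); add A.
Step 7: cheapest edge leaving the tree is A D (1); add D.
Step 8: cheapest edge leaving the tree is C D (9); add C.
The 7th edge added is A D.

A-D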